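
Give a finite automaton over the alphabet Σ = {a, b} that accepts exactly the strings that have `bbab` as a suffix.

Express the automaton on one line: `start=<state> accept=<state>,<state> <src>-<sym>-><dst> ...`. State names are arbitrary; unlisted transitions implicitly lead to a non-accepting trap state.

start=S0 accept=S4 S0-a->S0 S0-b->S1 S1-a->S0 S1-b->S2 S2-a->S3 S2-b->S2 S3-a->S0 S3-b->S4 S4-a->S0 S4-b->S2

Let each state record the length of the longest suffix of the input read so far that is also a prefix of `bbab`. S1 means the last symbol is `b`; S2 means the last 2 symbols are `bb`; S3 means the last 3 symbols are `bba`; S4 means the last 4 symbols are `bbab`. Accept only at S4, where the string currently ends in `bbab`.
5 states suffice.
        a   b  
>  S0   S0  S1 
   S1   S0  S2 
   S2   S3  S2 
   S3   S0  S4 
 * S4   S0  S2 
(> = start, * = accepting)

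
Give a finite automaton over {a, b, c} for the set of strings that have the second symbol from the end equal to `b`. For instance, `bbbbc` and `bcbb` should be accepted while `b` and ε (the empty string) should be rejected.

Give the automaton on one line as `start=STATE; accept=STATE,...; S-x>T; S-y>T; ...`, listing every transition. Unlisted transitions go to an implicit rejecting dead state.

start=s0; accept=s7,s8,s9; s0-a>s1; s0-b>s2; s0-c>s3; s1-a>s4; s1-b>s5; s1-c>s6; s2-a>s7; s2-b>s8; s2-c>s9; s3-a>s10; s3-b>s11; s3-c>s12; s4-a>s4; s4-b>s5; s4-c>s6; s5-a>s7; s5-b>s8; s5-c>s9; s6-a>s10; s6-b>s11; s6-c>s12; s7-a>s4; s7-b>s5; s7-c>s6; s8-a>s7; s8-b>s8; s8-c>s9; s9-a>s10; s9-b>s11; s9-c>s12; s10-a>s4; s10-b>s5; s10-c>s6; s11-a>s7; s11-b>s8; s11-c>s9; s12-a>s10; s12-b>s11; s12-c>s12

Because acceptance depends on a position counted from the end, the machine has to buffer the most recent 2 symbols. Make each state the string of the last up-to-2 symbols read; on input `x` shift the window left and append `x`. Accept when the buffered window has length 2 and begins with `b`.
13 states suffice.
          a    b    c  
>  s0     s1   s2   s3 
   s1     s4   s5   s6 
   s2     s7   s8   s9 
   s3    s10  s11  s12 
   s4     s4   s5   s6 
   s5     s7   s8   s9 
   s6    s10  s11  s12 
 * s7     s4   s5   s6 
 * s8     s7   s8   s9 
 * s9    s10  s11  s12 
   s10    s4   s5   s6 
   s11    s7   s8   s9 
   s12   s10  s11  s12 
(> = start, * = accepting)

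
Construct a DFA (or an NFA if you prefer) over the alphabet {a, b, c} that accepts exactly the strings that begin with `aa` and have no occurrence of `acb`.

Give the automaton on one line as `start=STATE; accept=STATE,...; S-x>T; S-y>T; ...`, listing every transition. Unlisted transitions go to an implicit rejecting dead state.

Run two small machines in parallel and take their product. One (4 states) tracks whether the input so far still matches the prefix `aa`; the other (4 states) tracks partial matches of the forbidden pattern `acb`. Each combined state is a pair, one component from each; accept when both components accept. Minimizing collapses redundant product states.
6 states suffice.
        a   b   c  
>  s0   s1  s2  s2 
   s1   s3  s2  s2 
   s2   s2  s2  s2 
 * s3   s3  s4  s5 
 * s4   s3  s4  s4 
 * s5   s3  s2  s4 
(> = start, * = accepting)

start=s0; accept=s3,s4,s5; s0-a>s1; s0-b>s2; s0-c>s2; s1-a>s3; s1-b>s2; s1-c>s2; s2-a>s2; s2-b>s2; s2-c>s2; s3-a>s3; s3-b>s4; s3-c>s5; s4-a>s3; s4-b>s4; s4-c>s4; s5-a>s3; s5-b>s2; s5-c>s4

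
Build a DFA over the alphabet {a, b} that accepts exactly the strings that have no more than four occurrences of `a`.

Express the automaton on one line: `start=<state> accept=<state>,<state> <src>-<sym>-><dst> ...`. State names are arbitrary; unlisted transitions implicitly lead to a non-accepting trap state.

start=S0 accept=S0,S1,S2,S3,S4 S0-a->S1 S0-b->S0 S1-a->S2 S1-b->S1 S2-a->S3 S2-b->S2 S3-a->S4 S3-b->S3 S4-a->S5 S4-b->S4 S5-a->S5 S5-b->S5

Count `a`s, saturating at 5: states S0 through S4 mean 0 through 4 `a`s seen; S5 means more than 4. Each `a` increments (capped at S5); other symbols loop. Accept from {S0, S1, S2, S3, S4}.
6 states suffice.
        a   b  
>* S0   S1  S0 
 * S1   S2  S1 
 * S2   S3  S2 
 * S3   S4  S3 
 * S4   S5  S4 
   S5   S5  S5 
(> = start, * = accepting)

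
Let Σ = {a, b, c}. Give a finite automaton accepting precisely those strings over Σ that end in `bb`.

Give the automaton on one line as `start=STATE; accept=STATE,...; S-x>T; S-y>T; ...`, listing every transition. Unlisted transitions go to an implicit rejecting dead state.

Let each state record the length of the longest suffix of the input read so far that is also a prefix of `bb`. q1 means the last symbol is `b`; q2 means the last 2 symbols are `bb`. Accept only at q2, where the string currently ends in `bb`.
3 states suffice.
        a   b   c  
>  q0   q0  q1  q0 
   q1   q0  q2  q0 
 * q2   q0  q2  q0 
(> = start, * = accepting)

start=q0; accept=q2; q0-a>q0; q0-b>q1; q0-c>q0; q1-a>q0; q1-b>q2; q1-c>q0; q2-a>q0; q2-b>q2; q2-c>q0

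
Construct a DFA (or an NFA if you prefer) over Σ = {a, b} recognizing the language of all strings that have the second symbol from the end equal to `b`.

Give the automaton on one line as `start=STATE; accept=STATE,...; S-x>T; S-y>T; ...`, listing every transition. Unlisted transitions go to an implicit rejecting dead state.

A DFA must remember the last 2 symbols (since which symbol is second-to-last isn't known until the input ends). Use one state per possible window of the last ≤2 symbols; accept from those whose window starts with `b`.
        a   b  
>  q0   q1  q2 
   q1   q3  q4 
   q2   q5  q6 
   q3   q3  q4 
   q4   q5  q6 
 * q5   q3  q4 
 * q6   q5  q6 
(> = start, * = accepting)

start=q0; accept=q5,q6; q0-a>q1; q0-b>q2; q1-a>q3; q1-b>q4; q2-a>q5; q2-b>q6; q3-a>q3; q3-b>q4; q4-a>q5; q4-b>q6; q5-a>q3; q5-b>q4; q6-a>q5; q6-b>q6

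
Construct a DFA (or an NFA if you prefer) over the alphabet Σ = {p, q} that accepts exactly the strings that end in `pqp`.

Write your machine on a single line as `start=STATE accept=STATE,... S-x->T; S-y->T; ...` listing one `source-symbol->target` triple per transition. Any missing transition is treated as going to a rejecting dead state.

start=A; accept=D; A-p->B; A-q->A; B-p->B; B-q->C; C-p->D; C-q->A; D-p->B; D-q->C

Let each state record the length of the longest suffix of the input read so far that is also a prefix of `pqp`. B means the last symbol is `p`; C means the last 2 symbols are `pq`; D means the last 3 symbols are `pqp`. Accept only at D, where the string currently ends in `pqp`.
       p  q 
>  A   B  A 
   B   B  C 
   C   D  A 
 * D   B  C 
(> = start, * = accepting)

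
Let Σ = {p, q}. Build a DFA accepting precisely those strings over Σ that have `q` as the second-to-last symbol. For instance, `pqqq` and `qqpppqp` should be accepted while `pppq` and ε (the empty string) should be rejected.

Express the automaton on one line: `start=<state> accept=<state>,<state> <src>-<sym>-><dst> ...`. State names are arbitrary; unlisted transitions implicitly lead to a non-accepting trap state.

Because acceptance depends on a position counted from the end, the machine has to buffer the most recent 2 symbols. Make each state the string of the last up-to-2 symbols read; on input `x` shift the window left and append `x`. Accept when the buffered window has length 2 and begins with `q`.
With 7 states:
        p   q  
>  s0   s1  s2 
   s1   s3  s4 
   s2   s5  s6 
   s3   s3  s4 
   s4   s5  s6 
 * s5   s3  s4 
 * s6   s5  s6 
(> = start, * = accepting)

start=s0 accept=s5,s6 s0-p->s1 s0-q->s2 s1-p->s3 s1-q->s4 s2-p->s5 s2-q->s6 s3-p->s3 s3-q->s4 s4-p->s5 s4-q->s6 s5-p->s3 s5-q->s4 s6-p->s5 s6-q->s6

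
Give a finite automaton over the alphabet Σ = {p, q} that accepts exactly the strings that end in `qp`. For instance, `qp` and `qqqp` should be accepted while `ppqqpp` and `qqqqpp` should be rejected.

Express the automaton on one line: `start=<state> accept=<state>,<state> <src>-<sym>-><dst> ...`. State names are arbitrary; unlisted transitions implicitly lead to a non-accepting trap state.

Remember how much of `qp` the current input suffix matches. State S0 means no match yet; S1 means the last symbol is `q`; S2 means the last 2 symbols are `qp`. Only S2 accepts. On a mismatch, fall back to the longest proper suffix that is still a prefix of `qp`.
        p   q  
>  S0   S0  S1 
   S1   S2  S1 
 * S2   S0  S1 
(> = start, * = accepting)

start=S0 accept=S2 S0-p->S0 S0-q->S1 S1-p->S2 S1-q->S1 S2-p->S0 S2-q->S1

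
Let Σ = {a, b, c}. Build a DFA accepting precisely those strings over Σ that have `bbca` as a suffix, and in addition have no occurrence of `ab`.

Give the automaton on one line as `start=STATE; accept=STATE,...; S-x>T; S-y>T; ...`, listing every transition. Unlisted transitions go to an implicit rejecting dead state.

start=S0; accept=S6; S0-a>S1; S0-b>S2; S0-c>S0; S1-a>S1; S1-b>S3; S1-c>S0; S2-a>S1; S2-b>S4; S2-c>S0; S3-a>S3; S3-b>S3; S3-c>S3; S4-a>S1; S4-b>S4; S4-c>S5; S5-a>S6; S5-b>S2; S5-c>S0; S6-a>S1; S6-b>S3; S6-c>S0

Handle the two conditions separately and then intersect. The first has 5 states tracking how much of the suffix `bbca` has currently been matched; the second has 3 states tracking partial matches of the forbidden pattern `ab`. A product state is a pair (one from each), accepting exactly when both do. After merging equivalent states the machine shrinks.
A 7-state machine:
        a   b   c  
>  S0   S1  S2  S0 
   S1   S1  S3  S0 
   S2   S1  S4  S0 
   S3   S3  S3  S3 
   S4   S1  S4  S5 
   S5   S6  S2  S0 
 * S6   S1  S3  S0 
(> = start, * = accepting)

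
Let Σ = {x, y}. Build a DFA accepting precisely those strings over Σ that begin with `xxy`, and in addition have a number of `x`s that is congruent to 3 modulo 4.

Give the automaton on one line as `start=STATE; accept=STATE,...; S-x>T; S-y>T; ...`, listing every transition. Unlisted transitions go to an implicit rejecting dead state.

start=q0; accept=q8; q0-x>q1; q0-y>q2; q1-x>q3; q1-y>q4; q2-x>q4; q2-y>q2; q3-x>q5; q3-y>q6; q4-x>q7; q4-y>q4; q5-x>q2; q5-y>q5; q6-x>q8; q6-y>q6; q7-x>q5; q7-y>q7; q8-x>q9; q8-y>q8; q9-x>q10; q9-y>q9; q10-x>q6; q10-y>q10

Build one automaton per condition and run them in lockstep. The first has 5 states tracking whether the input so far still matches the prefix `xxy`; the second has 4 states tracking the count of `x`s modulo 4. A product state is a pair (one from each), accepting exactly when both do.
11 states suffice.
          x    y  
>  q0     q1   q2 
   q1     q3   q4 
   q2     q4   q2 
   q3     q5   q6 
   q4     q7   q4 
   q5     q2   q5 
   q6     q8   q6 
   q7     q5   q7 
 * q8     q9   q8 
   q9    q10   q9 
   q10    q6  q10 
(> = start, * = accepting)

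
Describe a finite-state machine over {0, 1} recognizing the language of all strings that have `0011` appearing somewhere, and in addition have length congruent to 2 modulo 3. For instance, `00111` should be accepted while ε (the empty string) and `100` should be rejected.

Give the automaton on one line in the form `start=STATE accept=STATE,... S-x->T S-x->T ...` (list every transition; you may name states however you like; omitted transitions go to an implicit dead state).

start=q0 accept=q13 q0-0->q1 q0-1->q2 q1-0->q3 q1-1->q4 q2-0->q5 q2-1->q4 q3-0->q6 q3-1->q7 q4-0->q8 q4-1->q0 q5-0->q6 q5-1->q0 q6-0->q9 q6-1->q10 q7-0->q1 q7-1->q11 q8-0->q9 q8-1->q2 q9-0->q3 q9-1->q12 q10-0->q5 q10-1->q13 q11-0->q13 q11-1->q13 q12-0->q8 q12-1->q14 q13-0->q14 q13-1->q14 q14-0->q11 q14-1->q11

Run two small machines in parallel and take their product. The first has 5 states tracking whether and how much of `0011` has been seen; the second has 3 states tracking the input length modulo 3. A product state is a pair (one from each), accepting exactly when both do.
A 15-state machine:
          0    1  
>  q0     q1   q2 
   q1     q3   q4 
   q2     q5   q4 
   q3     q6   q7 
   q4     q8   q0 
   q5     q6   q0 
   q6     q9  q10 
   q7     q1  q11 
   q8     q9   q2 
   q9     q3  q12 
   q10    q5  q13 
   q11   q13  q13 
   q12    q8  q14 
 * q13   q14  q14 
   q14   q11  q11 
(> = start, * = accepting)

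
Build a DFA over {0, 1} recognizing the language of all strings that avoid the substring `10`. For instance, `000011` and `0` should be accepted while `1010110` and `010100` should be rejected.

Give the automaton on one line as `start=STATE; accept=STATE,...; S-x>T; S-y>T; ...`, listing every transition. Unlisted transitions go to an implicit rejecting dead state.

Track partial matches of the forbidden pattern `10`. State C is a dead state reached once `10` has occurred; every other state accepts. A means no part of `10` is currently matched.
A 3-state machine:
       0  1 
>* A   A  B 
 * B   C  B 
   C   C  C 
(> = start, * = accepting)

start=A; accept=A,B; A-0>A; A-1>B; B-0>C; B-1>B; C-0>C; C-1>C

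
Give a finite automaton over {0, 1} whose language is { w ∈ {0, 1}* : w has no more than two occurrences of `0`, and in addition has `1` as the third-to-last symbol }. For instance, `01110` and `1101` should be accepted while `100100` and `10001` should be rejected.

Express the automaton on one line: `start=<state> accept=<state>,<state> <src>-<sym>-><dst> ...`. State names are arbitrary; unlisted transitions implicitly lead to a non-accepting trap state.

Build one automaton per condition and run them in lockstep. The first has 4 states tracking the count of `0`s, saturating at 3; the second has 15 states tracking the last 3 symbols read. A product state is a pair (one from each), accepting exactly when both do. Minimizing collapses redundant product states.
A 20-state machine:
          0    1  
>  s0     s1   s2 
   s1     s3   s4 
   s2     s5   s6 
   s3     s7   s8 
   s4     s9  s10 
   s5    s11  s12 
   s6    s13  s14 
   s7     s7   s7 
   s8     s7  s15 
   s9     s7  s16 
   s10   s17  s18 
 * s11    s7   s8 
 * s12    s9  s10 
 * s13   s11  s12 
 * s14   s13  s14 
   s15    s7  s19 
 * s16    s7  s15 
 * s17    s7  s16 
 * s18   s17  s18 
 * s19    s7  s19 
(> = start, * = accepting)

start=s0 accept=s11,s12,s13,s14,s16,s17,s18,s19 s0-0->s1 s0-1->s2 s1-0->s3 s1-1->s4 s2-0->s5 s2-1->s6 s3-0->s7 s3-1->s8 s4-0->s9 s4-1->s10 s5-0->s11 s5-1->s12 s6-0->s13 s6-1->s14 s7-0->s7 s7-1->s7 s8-0->s7 s8-1->s15 s9-0->s7 s9-1->s16 s10-0->s17 s10-1->s18 s11-0->s7 s11-1->s8 s12-0->s9 s12-1->s10 s13-0->s11 s13-1->s12 s14-0->s13 s14-1->s14 s15-0->s7 s15-1->s19 s16-0->s7 s16-1->s15 s17-0->s7 s17-1->s16 s18-0->s17 s18-1->s18 s19-0->s7 s19-1->s19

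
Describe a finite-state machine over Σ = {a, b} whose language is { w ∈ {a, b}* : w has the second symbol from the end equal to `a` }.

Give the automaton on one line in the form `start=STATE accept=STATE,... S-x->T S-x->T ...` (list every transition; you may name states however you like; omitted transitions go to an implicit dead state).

Because acceptance depends on a position counted from the end, the machine has to buffer the most recent 2 symbols. Make each state the string of the last up-to-2 symbols read; on input `x` shift the window left and append `x`. Accept when the buffered window has length 2 and begins with `a`.
7 states suffice.
        a   b  
>  s0   s1  s2 
   s1   s3  s4 
   s2   s5  s6 
 * s3   s3  s4 
 * s4   s5  s6 
   s5   s3  s4 
   s6   s5  s6 
(> = start, * = accepting)

start=s0 accept=s3,s4 s0-a->s1 s0-b->s2 s1-a->s3 s1-b->s4 s2-a->s5 s2-b->s6 s3-a->s3 s3-b->s4 s4-a->s5 s4-b->s6 s5-a->s3 s5-b->s4 s6-a->s5 s6-b->s6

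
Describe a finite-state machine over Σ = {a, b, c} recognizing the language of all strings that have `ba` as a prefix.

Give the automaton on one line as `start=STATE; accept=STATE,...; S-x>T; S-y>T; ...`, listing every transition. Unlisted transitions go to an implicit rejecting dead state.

start=q0; accept=q2; q0-a>q3; q0-b>q1; q0-c>q3; q1-a>q2; q1-b>q3; q1-c>q3; q2-a>q2; q2-b>q2; q2-c>q2; q3-a>q3; q3-b>q3; q3-c>q3

Check the first 2 symbols one by one: q0 through q1 record how many have matched `ba` so far; any wrong symbol goes to the dead state q3. After all 2 match we enter the accepting sink q2.
4 states suffice.
        a   b   c  
>  q0   q3  q1  q3 
   q1   q2  q3  q3 
 * q2   q2  q2  q2 
   q3   q3  q3  q3 
(> = start, * = accepting)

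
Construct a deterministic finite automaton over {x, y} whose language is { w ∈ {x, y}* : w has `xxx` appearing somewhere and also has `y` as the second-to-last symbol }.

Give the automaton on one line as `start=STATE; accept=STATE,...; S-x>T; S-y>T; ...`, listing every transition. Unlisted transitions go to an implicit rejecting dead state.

Handle the two conditions separately and then intersect. The first has 4 states tracking whether and how much of `xxx` has been seen; the second has 7 states tracking the last 2 symbols read. A product state is a pair (one from each), accepting exactly when both do. After merging equivalent states the machine shrinks.
        x   y  
>  q0   q1  q0 
   q1   q2  q0 
   q2   q3  q0 
   q3   q3  q4 
   q4   q5  q6 
 * q5   q3  q4 
 * q6   q5  q6 
(> = start, * = accepting)

start=q0; accept=q5,q6; q0-x>q1; q0-y>q0; q1-x>q2; q1-y>q0; q2-x>q3; q2-y>q0; q3-x>q3; q3-y>q4; q4-x>q5; q4-y>q6; q5-x>q3; q5-y>q4; q6-x>q5; q6-y>q6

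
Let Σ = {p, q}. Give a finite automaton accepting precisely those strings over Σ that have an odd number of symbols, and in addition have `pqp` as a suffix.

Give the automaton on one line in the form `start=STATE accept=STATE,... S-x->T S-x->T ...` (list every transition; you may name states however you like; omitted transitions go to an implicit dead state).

Build one automaton per condition and run them in lockstep. The first has 2 states tracking the input length modulo 2; the second has 4 states tracking how much of the suffix `pqp` has currently been matched. A product state is a pair (one from each), accepting exactly when both do. Minimizing collapses redundant product states.
With 5 states:
        p   q  
>  S0   S1  S2 
   S1   S0  S3 
   S2   S0  S0 
   S3   S4  S2 
 * S4   S0  S3 
(> = start, * = accepting)

start=S0 accept=S4 S0-p->S1 S0-q->S2 S1-p->S0 S1-q->S3 S2-p->S0 S2-q->S0 S3-p->S4 S3-q->S2 S4-p->S0 S4-q->S3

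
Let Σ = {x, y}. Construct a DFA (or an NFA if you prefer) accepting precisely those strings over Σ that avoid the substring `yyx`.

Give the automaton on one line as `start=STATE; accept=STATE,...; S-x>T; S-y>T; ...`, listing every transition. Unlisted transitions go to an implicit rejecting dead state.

start=s0; accept=s0,s1,s2; s0-x>s0; s0-y>s1; s1-x>s0; s1-y>s2; s2-x>s3; s2-y>s2; s3-x>s3; s3-y>s3

This is the complement of 'contains `yyx`'. Use the same substring-matching states — s0 through s3 holding how much of `yyx` has just been matched — but flip the accepting set: everything except the trap s3 accepts.
4 states suffice.
        x   y  
>* s0   s0  s1 
 * s1   s0  s2 
 * s2   s3  s2 
   s3   s3  s3 
(> = start, * = accepting)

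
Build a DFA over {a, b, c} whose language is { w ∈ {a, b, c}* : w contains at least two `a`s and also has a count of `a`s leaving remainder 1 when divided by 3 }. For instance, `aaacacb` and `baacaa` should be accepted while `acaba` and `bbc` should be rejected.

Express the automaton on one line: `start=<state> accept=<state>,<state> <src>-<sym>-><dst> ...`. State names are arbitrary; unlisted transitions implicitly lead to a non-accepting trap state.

Build one automaton per condition and run them in lockstep. The first has 4 states tracking the count of `a`s, saturating at 3; the second has 3 states tracking the count of `a`s modulo 3. A product state is a pair (one from each), accepting exactly when both do. After merging equivalent states the machine shrinks.
5 states suffice.
        a   b   c  
>  q0   q1  q0  q0 
   q1   q2  q1  q1 
   q2   q3  q2  q2 
   q3   q4  q3  q3 
 * q4   q2  q4  q4 
(> = start, * = accepting)

start=q0 accept=q4 q0-a->q1 q0-b->q0 q0-c->q0 q1-a->q2 q1-b->q1 q1-c->q1 q2-a->q3 q2-b->q2 q2-c->q2 q3-a->q4 q3-b->q3 q3-c->q3 q4-a->q2 q4-b->q4 q4-c->q4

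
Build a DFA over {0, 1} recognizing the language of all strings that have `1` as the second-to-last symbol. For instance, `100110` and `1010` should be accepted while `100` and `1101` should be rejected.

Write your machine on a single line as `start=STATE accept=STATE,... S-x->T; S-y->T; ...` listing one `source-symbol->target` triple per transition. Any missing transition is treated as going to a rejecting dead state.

A DFA must remember the last 2 symbols (since which symbol is second-to-last isn't known until the input ends). Use one state per possible window of the last ≤2 symbols; accept from those whose window starts with `1`.
A 7-state machine:
        0   1  
>  s0   s1  s2 
   s1   s3  s4 
   s2   s5  s6 
   s3   s3  s4 
   s4   s5  s6 
 * s5   s3  s4 
 * s6   s5  s6 
(> = start, * = accepting)

start=s0; accept=s5,s6; s0-0->s1; s0-1->s2; s1-0->s3; s1-1->s4; s2-0->s5; s2-1->s6; s3-0->s3; s3-1->s4; s4-0->s5; s4-1->s6; s5-0->s3; s5-1->s4; s6-0->s5; s6-1->s6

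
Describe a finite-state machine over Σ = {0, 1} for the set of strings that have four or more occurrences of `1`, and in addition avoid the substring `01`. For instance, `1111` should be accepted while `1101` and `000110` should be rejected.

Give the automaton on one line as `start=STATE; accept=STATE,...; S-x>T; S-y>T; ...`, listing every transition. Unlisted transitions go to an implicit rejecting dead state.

start=q0; accept=q11,q13,q14,q16; q0-0>q1; q0-1>q2; q1-0>q1; q1-1>q3; q2-0>q4; q2-1>q5; q3-0>q3; q3-1>q6; q4-0>q4; q4-1>q6; q5-0>q7; q5-1>q8; q6-0>q6; q6-1>q9; q7-0>q7; q7-1>q9; q8-0>q10; q8-1>q11; q9-0>q9; q9-1>q12; q10-0>q10; q10-1>q12; q11-0>q13; q11-1>q14; q12-0>q12; q12-1>q15; q13-0>q13; q13-1>q15; q14-0>q16; q14-1>q14; q15-0>q15; q15-1>q15; q16-0>q16; q16-1>q15

Run two small machines in parallel and take their product. The first has 6 states tracking the count of `1`s, saturating at 5; the second has 3 states tracking partial matches of the forbidden pattern `01`. A product state is a pair (one from each), accepting exactly when both do.
17 states suffice.
          0    1  
>  q0     q1   q2 
   q1     q1   q3 
   q2     q4   q5 
   q3     q3   q6 
   q4     q4   q6 
   q5     q7   q8 
   q6     q6   q9 
   q7     q7   q9 
   q8    q10  q11 
   q9     q9  q12 
   q10   q10  q12 
 * q11   q13  q14 
   q12   q12  q15 
 * q13   q13  q15 
 * q14   q16  q14 
   q15   q15  q15 
 * q16   q16  q15 
(> = start, * = accepting)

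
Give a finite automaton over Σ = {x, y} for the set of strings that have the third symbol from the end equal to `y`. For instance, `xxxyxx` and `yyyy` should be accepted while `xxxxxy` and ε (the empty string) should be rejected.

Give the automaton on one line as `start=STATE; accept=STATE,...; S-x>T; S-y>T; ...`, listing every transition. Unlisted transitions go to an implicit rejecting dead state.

A DFA must remember the last 3 symbols (since which symbol is third-to-last isn't known until the input ends). Use one state per possible window of the last ≤3 symbols; accept from those whose window starts with `y`.
15 states suffice.
       x  y 
>  A   B  C 
   B   D  E 
   C   F  G 
   D   H  I 
   E   J  K 
   F   L  M 
   G   N  O 
   H   H  I 
   I   J  K 
   J   L  M 
   K   N  O 
 * L   H  I 
 * M   J  K 
 * N   L  M 
 * O   N  O 
(> = start, * = accepting)

start=A; accept=L,M,N,O; A-x>B; A-y>C; B-x>D; B-y>E; C-x>F; C-y>G; D-x>H; D-y>I; E-x>J; E-y>K; F-x>L; F-y>M; G-x>N; G-y>O; H-x>H; H-y>I; I-x>J; I-y>K; J-x>L; J-y>M; K-x>N; K-y>O; L-x>H; L-y>I; M-x>J; M-y>K; N-x>L; N-y>M; O-x>N; O-y>O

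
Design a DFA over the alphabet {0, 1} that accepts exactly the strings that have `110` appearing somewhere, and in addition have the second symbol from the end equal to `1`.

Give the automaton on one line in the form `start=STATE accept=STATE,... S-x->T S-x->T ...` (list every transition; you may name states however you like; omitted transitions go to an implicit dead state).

Handle the two conditions separately and then intersect. One (4 states) tracks whether and how much of `110` has been seen; the other (7 states) tracks the last 2 symbols read. Each combined state is a pair, one component from each; accept when both components accept. After merging equivalent states the machine shrinks.
A 7-state machine:
       0  1 
>  A   A  B 
   B   A  C 
   C   D  C 
 * D   E  F 
   E   E  F 
   F   D  G 
 * G   D  G 
(> = start, * = accepting)

start=A accept=D,G A-0->A A-1->B B-0->A B-1->C C-0->D C-1->C D-0->E D-1->F E-0->E E-1->F F-0->D F-1->G G-0->D G-1->G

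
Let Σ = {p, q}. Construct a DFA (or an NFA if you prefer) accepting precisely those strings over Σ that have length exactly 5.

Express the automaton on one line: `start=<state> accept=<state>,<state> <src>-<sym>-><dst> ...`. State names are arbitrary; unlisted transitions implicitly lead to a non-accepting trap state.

We only need to distinguish lengths 0, 1, …, 5, and '>5'. Chain A → B → C → D → E → F → G on every symbol, with G looping. Accepting states: {F}.
With 7 states:
       p  q 
>  A   B  B 
   B   C  C 
   C   D  D 
   D   E  E 
   E   F  F 
 * F   G  G 
   G   G  G 
(> = start, * = accepting)

start=A accept=F A-p->B A-q->B B-p->C B-q->C C-p->D C-q->D D-p->E D-q->E E-p->F E-q->F F-p->G F-q->G G-p->G G-q->G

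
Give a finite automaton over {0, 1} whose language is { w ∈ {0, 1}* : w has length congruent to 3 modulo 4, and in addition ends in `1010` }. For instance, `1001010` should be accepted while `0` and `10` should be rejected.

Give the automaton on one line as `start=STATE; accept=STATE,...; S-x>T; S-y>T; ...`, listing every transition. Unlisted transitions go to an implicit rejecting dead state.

start=q0; accept=q19; q0-0>q1; q0-1>q2; q1-0>q3; q1-1>q4; q2-0>q5; q2-1>q4; q3-0>q6; q3-1>q7; q4-0>q8; q4-1>q7; q5-0>q6; q5-1>q9; q6-0>q0; q6-1>q10; q7-0>q11; q7-1>q10; q8-0>q0; q8-1>q12; q9-0>q13; q9-1>q10; q10-0>q14; q10-1>q2; q11-0>q1; q11-1>q15; q12-0>q16; q12-1>q2; q13-0>q1; q13-1>q15; q14-0>q3; q14-1>q17; q15-0>q18; q15-1>q4; q16-0>q3; q16-1>q17; q17-0>q19; q17-1>q7; q18-0>q6; q18-1>q9; q19-0>q0; q19-1>q12

Run two small machines in parallel and take their product. The first has 4 states tracking the input length modulo 4; the second has 5 states tracking how much of the suffix `1010` has currently been matched. A product state is a pair (one from each), accepting exactly when both do.
          0    1  
>  q0     q1   q2 
   q1     q3   q4 
   q2     q5   q4 
   q3     q6   q7 
   q4     q8   q7 
   q5     q6   q9 
   q6     q0  q10 
   q7    q11  q10 
   q8     q0  q12 
   q9    q13  q10 
   q10   q14   q2 
   q11    q1  q15 
   q12   q16   q2 
   q13    q1  q15 
   q14    q3  q17 
   q15   q18   q4 
   q16    q3  q17 
   q17   q19   q7 
   q18    q6   q9 
 * q19    q0  q12 
(> = start, * = accepting)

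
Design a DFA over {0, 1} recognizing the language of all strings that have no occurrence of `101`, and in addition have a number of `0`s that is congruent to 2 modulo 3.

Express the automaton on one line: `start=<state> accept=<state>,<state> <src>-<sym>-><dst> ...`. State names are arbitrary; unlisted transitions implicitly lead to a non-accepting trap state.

start=A accept=D,G,H A-0->B A-1->C B-0->D B-1->E C-0->F C-1->C D-0->A D-1->G E-0->H E-1->E F-0->D F-1->I G-0->J G-1->G H-0->A H-1->I I-0->I I-1->I J-0->B J-1->I

Handle the two conditions separately and then intersect. The first has 4 states tracking partial matches of the forbidden pattern `101`; the second has 3 states tracking the count of `0`s modulo 3. A product state is a pair (one from each), accepting exactly when both do. Minimizing collapses redundant product states.
With 10 states:
       0  1 
>  A   B  C 
   B   D  E 
   C   F  C 
 * D   A  G 
   E   H  E 
   F   D  I 
 * G   J  G 
 * H   A  I 
   I   I  I 
   J   B  I 
(> = start, * = accepting)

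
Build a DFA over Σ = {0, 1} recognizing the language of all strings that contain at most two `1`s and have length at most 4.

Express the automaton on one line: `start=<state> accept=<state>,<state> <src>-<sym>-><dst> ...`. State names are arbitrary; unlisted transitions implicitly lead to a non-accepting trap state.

Run two small machines in parallel and take their product. The first has 4 states tracking the count of `1`s, saturating at 3; the second has 6 states tracking the input length, saturating at 5. A product state is a pair (one from each), accepting exactly when both do.
       0  1 
>* A   B  C 
 * B   D  E 
 * C   E  F 
 * D   G  H 
 * E   H  I 
 * F   I  J 
 * G   K  L 
 * H   L  M 
 * I   M  N 
   J   N  N 
 * K   O  P 
 * L   P  Q 
 * M   Q  R 
   N   R  R 
   O   O  P 
   P   P  Q 
   Q   Q  R 
   R   R  R 
(> = start, * = accepting)

start=A accept=A,B,C,D,E,F,G,H,I,K,L,M A-0->B A-1->C B-0->D B-1->E C-0->E C-1->F D-0->G D-1->H E-0->H E-1->I F-0->I F-1->J G-0->K G-1->L H-0->L H-1->M I-0->M I-1->N J-0->N J-1->N K-0->O K-1->P L-0->P L-1->Q M-0->Q M-1->R N-0->R N-1->R O-0->O O-1->P P-0->P P-1->Q Q-0->Q Q-1->R R-0->R R-1->R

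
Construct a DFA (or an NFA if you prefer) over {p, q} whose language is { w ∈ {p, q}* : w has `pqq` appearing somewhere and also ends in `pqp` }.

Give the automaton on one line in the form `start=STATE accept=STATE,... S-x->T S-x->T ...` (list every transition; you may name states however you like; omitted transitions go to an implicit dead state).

start=S0 accept=S6 S0-p->S1 S0-q->S0 S1-p->S1 S1-q->S2 S2-p->S1 S2-q->S3 S3-p->S4 S3-q->S3 S4-p->S4 S4-q->S5 S5-p->S6 S5-q->S3 S6-p->S4 S6-q->S5

Run two small machines in parallel and take their product. One (4 states) tracks whether and how much of `pqq` has been seen; the other (4 states) tracks how much of the suffix `pqp` has currently been matched. Each combined state is a pair, one component from each; accept when both components accept. Minimizing collapses redundant product states.
With 7 states:
        p   q  
>  S0   S1  S0 
   S1   S1  S2 
   S2   S1  S3 
   S3   S4  S3 
   S4   S4  S5 
   S5   S6  S3 
 * S6   S4  S5 
(> = start, * = accepting)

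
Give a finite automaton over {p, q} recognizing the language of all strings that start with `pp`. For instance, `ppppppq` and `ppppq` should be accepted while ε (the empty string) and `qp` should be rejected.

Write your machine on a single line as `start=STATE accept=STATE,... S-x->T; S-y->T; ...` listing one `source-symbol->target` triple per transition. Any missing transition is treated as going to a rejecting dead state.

Check the first 2 symbols one by one: S0 through S1 record how many have matched `pp` so far; any wrong symbol goes to the dead state S3. After all 2 match we enter the accepting sink S2.
        p   q  
>  S0   S1  S3 
   S1   S2  S3 
 * S2   S2  S2 
   S3   S3  S3 
(> = start, * = accepting)

start=S0; accept=S2; S0-p->S1; S0-q->S3; S1-p->S2; S1-q->S3; S2-p->S2; S2-q->S2; S3-p->S3; S3-q->S3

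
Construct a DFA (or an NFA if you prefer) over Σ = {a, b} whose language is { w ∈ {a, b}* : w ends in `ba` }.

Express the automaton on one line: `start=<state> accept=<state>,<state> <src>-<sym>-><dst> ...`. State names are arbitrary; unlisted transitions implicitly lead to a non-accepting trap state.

start=S0 accept=S2 S0-a->S0 S0-b->S1 S1-a->S2 S1-b->S1 S2-a->S0 S2-b->S1

Remember how much of `ba` the current input suffix matches. State S0 means no match yet; S1 means the last symbol is `b`; S2 means the last 2 symbols are `ba`. Only S2 accepts. On a mismatch, fall back to the longest proper suffix that is still a prefix of `ba`.
A 3-state machine:
        a   b  
>  S0   S0  S1 
   S1   S2  S1 
 * S2   S0  S1 
(> = start, * = accepting)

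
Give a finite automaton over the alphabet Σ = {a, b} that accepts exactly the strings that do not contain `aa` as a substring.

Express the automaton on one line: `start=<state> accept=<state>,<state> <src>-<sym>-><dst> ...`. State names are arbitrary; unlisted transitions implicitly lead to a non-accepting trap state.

Track partial matches of the forbidden pattern `aa`. State q2 is a dead state reached once `aa` has occurred; every other state accepts. q0 means no part of `aa` is currently matched.
With 3 states:
        a   b  
>* q0   q1  q0 
 * q1   q2  q0 
   q2   q2  q2 
(> = start, * = accepting)

start=q0 accept=q0,q1 q0-a->q1 q0-b->q0 q1-a->q2 q1-b->q0 q2-a->q2 q2-b->q2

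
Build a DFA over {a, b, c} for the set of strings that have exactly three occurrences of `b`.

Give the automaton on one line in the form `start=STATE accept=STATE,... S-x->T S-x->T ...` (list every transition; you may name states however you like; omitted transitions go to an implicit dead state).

start=q0 accept=q3 q0-a->q0 q0-b->q1 q0-c->q0 q1-a->q1 q1-b->q2 q1-c->q1 q2-a->q2 q2-b->q3 q2-c->q2 q3-a->q3 q3-b->q4 q3-c->q3 q4-a->q4 q4-b->q4 q4-c->q4

Only the number of `b`s matters, and only up to 4. Make a chain q0 → q1 → q2 → q3 → q4 advanced by each `b` (with q4 absorbing); every other symbol self-loops. The accepting set is {q3}.
A 5-state machine:
        a   b   c  
>  q0   q0  q1  q0 
   q1   q1  q2  q1 
   q2   q2  q3  q2 
 * q3   q3  q4  q3 
   q4   q4  q4  q4 
(> = start, * = accepting)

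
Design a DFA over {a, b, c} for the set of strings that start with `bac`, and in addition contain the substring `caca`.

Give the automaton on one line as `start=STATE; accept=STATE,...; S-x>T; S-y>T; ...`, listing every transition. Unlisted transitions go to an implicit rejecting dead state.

Build one automaton per condition and run them in lockstep. One (5 states) tracks whether the input so far still matches the prefix `bac`; the other (5 states) tracks whether and how much of `caca` has been seen. Each combined state is a pair, one component from each; accept when both components accept. Minimizing collapses redundant product states.
A 9-state machine:
        a   b   c  
>  q0   q1  q2  q1 
   q1   q1  q1  q1 
   q2   q3  q1  q1 
   q3   q1  q1  q4 
   q4   q5  q6  q4 
   q5   q6  q6  q7 
   q6   q6  q6  q4 
   q7   q8  q6  q4 
 * q8   q8  q8  q8 
(> = start, * = accepting)

start=q0; accept=q8; q0-a>q1; q0-b>q2; q0-c>q1; q1-a>q1; q1-b>q1; q1-c>q1; q2-a>q3; q2-b>q1; q2-c>q1; q3-a>q1; q3-b>q1; q3-c>q4; q4-a>q5; q4-b>q6; q4-c>q4; q5-a>q6; q5-b>q6; q5-c>q7; q6-a>q6; q6-b>q6; q6-c>q4; q7-a>q8; q7-b>q6; q7-c>q4; q8-a>q8; q8-b>q8; q8-c>q8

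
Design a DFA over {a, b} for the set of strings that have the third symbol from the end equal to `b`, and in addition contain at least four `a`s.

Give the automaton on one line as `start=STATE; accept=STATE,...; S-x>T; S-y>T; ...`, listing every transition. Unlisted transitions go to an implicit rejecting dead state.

start=s0; accept=s11,s13,s14,s15; s0-a>s1; s0-b>s0; s1-a>s2; s1-b>s1; s2-a>s3; s2-b>s4; s3-a>s5; s3-b>s6; s4-a>s7; s4-b>s4; s5-a>s5; s5-b>s8; s6-a>s9; s6-b>s10; s7-a>s11; s7-b>s6; s8-a>s9; s8-b>s12; s9-a>s11; s9-b>s13; s10-a>s14; s10-b>s10; s11-a>s5; s11-b>s8; s12-a>s14; s12-b>s15; s13-a>s9; s13-b>s12; s14-a>s11; s14-b>s13; s15-a>s14; s15-b>s15

Handle the two conditions separately and then intersect. One (15 states) tracks the last 3 symbols read; the other (6 states) tracks the count of `a`s, saturating at 5. Each combined state is a pair, one component from each; accept when both components accept. Equivalent product states are then merged.
          a    b  
>  s0     s1   s0 
   s1     s2   s1 
   s2     s3   s4 
   s3     s5   s6 
   s4     s7   s4 
   s5     s5   s8 
   s6     s9  s10 
   s7    s11   s6 
   s8     s9  s12 
   s9    s11  s13 
   s10   s14  s10 
 * s11    s5   s8 
   s12   s14  s15 
 * s13    s9  s12 
 * s14   s11  s13 
 * s15   s14  s15 
(> = start, * = accepting)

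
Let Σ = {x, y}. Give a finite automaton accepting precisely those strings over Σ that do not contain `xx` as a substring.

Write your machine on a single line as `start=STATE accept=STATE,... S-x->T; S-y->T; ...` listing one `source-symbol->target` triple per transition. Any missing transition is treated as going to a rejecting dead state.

This is the complement of 'contains `xx`'. Use the same substring-matching states — A through C holding how much of `xx` has just been matched — but flip the accepting set: everything except the trap C accepts.
A 3-state machine:
       x  y 
>* A   B  A 
 * B   C  A 
   C   C  C 
(> = start, * = accepting)

start=A; accept=A,B; A-x->B; A-y->A; B-x->C; B-y->A; C-x->C; C-y->C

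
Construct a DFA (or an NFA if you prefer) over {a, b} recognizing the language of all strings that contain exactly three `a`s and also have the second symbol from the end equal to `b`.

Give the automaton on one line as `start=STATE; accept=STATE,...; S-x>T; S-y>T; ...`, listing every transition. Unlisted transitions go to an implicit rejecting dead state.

Run two small machines in parallel and take their product. The first has 5 states tracking the count of `a`s, saturating at 4; the second has 7 states tracking the last 2 symbols read. A product state is a pair (one from each), accepting exactly when both do.
19 states suffice.
          a    b  
>  S0     S1   S2 
   S1     S3   S4 
   S2     S5   S6 
   S3     S7   S8 
   S4     S9  S10 
   S5     S3   S4 
   S6     S5   S6 
   S7    S11  S12 
   S8    S13  S14 
   S9     S7   S8 
   S10    S9  S10 
   S11   S11  S15 
   S12   S16  S17 
 * S13   S11  S12 
   S14   S13  S14 
   S15   S16  S18 
   S16   S11  S15 
 * S17   S16  S17 
   S18   S16  S18 
(> = start, * = accepting)

start=S0; accept=S13,S17; S0-a>S1; S0-b>S2; S1-a>S3; S1-b>S4; S2-a>S5; S2-b>S6; S3-a>S7; S3-b>S8; S4-a>S9; S4-b>S10; S5-a>S3; S5-b>S4; S6-a>S5; S6-b>S6; S7-a>S11; S7-b>S12; S8-a>S13; S8-b>S14; S9-a>S7; S9-b>S8; S10-a>S9; S10-b>S10; S11-a>S11; S11-b>S15; S12-a>S16; S12-b>S17; S13-a>S11; S13-b>S12; S14-a>S13; S14-b>S14; S15-a>S16; S15-b>S18; S16-a>S11; S16-b>S15; S17-a>S16; S17-b>S17; S18-a>S16; S18-b>S18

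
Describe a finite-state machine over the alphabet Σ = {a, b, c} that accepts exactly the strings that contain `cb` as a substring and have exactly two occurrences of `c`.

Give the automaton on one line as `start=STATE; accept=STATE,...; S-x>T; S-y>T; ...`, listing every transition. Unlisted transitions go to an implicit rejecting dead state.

Handle the two conditions separately and then intersect. One (3 states) tracks whether and how much of `cb` has been seen; the other (4 states) tracks the count of `c`s, saturating at 3. Each combined state is a pair, one component from each; accept when both components accept.
A 10-state machine:
        a   b   c  
>  s0   s0  s0  s1 
   s1   s2  s3  s4 
   s2   s2  s2  s4 
   s3   s3  s3  s5 
   s4   s6  s5  s7 
 * s5   s5  s5  s8 
   s6   s6  s6  s7 
   s7   s9  s8  s7 
   s8   s8  s8  s8 
   s9   s9  s9  s7 
(> = start, * = accepting)

start=s0; accept=s5; s0-a>s0; s0-b>s0; s0-c>s1; s1-a>s2; s1-b>s3; s1-c>s4; s2-a>s2; s2-b>s2; s2-c>s4; s3-a>s3; s3-b>s3; s3-c>s5; s4-a>s6; s4-b>s5; s4-c>s7; s5-a>s5; s5-b>s5; s5-c>s8; s6-a>s6; s6-b>s6; s6-c>s7; s7-a>s9; s7-b>s8; s7-c>s7; s8-a>s8; s8-b>s8; s8-c>s8; s9-a>s9; s9-b>s9; s9-c>s7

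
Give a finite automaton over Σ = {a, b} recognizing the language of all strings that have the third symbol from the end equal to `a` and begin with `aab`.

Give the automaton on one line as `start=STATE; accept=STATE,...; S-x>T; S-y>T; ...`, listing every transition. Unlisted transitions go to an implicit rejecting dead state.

Run two small machines in parallel and take their product. One (15 states) tracks the last 3 symbols read; the other (5 states) tracks whether the input so far still matches the prefix `aab`. Each combined state is a pair, one component from each; accept when both components accept. Minimizing collapses redundant product states.
          a    b  
>  q0     q1   q2 
   q1     q3   q2 
   q2     q2   q2 
   q3     q2   q4 
 * q4     q5   q6 
 * q5     q7   q8 
 * q6     q9  q10 
   q7    q11   q4 
   q8     q5   q6 
   q9     q7   q8 
   q10    q9  q10 
 * q11   q11   q4 
(> = start, * = accepting)

start=q0; accept=q4,q5,q6,q11; q0-a>q1; q0-b>q2; q1-a>q3; q1-b>q2; q2-a>q2; q2-b>q2; q3-a>q2; q3-b>q4; q4-a>q5; q4-b>q6; q5-a>q7; q5-b>q8; q6-a>q9; q6-b>q10; q7-a>q11; q7-b>q4; q8-a>q5; q8-b>q6; q9-a>q7; q9-b>q8; q10-a>q9; q10-b>q10; q11-a>q11; q11-b>q4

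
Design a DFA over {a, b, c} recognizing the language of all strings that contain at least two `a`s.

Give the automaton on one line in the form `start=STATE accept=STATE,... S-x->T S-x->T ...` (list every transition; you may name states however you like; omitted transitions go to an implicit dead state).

Count `a`s, saturating at 3: states q0 through q2 mean 0 through 2 `a`s seen; q3 means more than 2. Each `a` increments (capped at q3); other symbols loop. Accept from {q2, q3}.
4 states suffice.
        a   b   c  
>  q0   q1  q0  q0 
   q1   q2  q1  q1 
 * q2   q3  q2  q2 
 * q3   q3  q3  q3 
(> = start, * = accepting)

start=q0 accept=q2,q3 q0-a->q1 q0-b->q0 q0-c->q0 q1-a->q2 q1-b->q1 q1-c->q1 q2-a->q3 q2-b->q2 q2-c->q2 q3-a->q3 q3-b->q3 q3-c->q3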